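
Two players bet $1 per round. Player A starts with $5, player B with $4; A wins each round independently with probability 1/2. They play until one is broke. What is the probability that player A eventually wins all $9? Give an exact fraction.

With a fair step, P(i) = ½P(i−1) + ½P(i+1) with P(0)=0, P(9)=1 has the linear solution P(i) = i/9.
P(5) = 5/9.

5/9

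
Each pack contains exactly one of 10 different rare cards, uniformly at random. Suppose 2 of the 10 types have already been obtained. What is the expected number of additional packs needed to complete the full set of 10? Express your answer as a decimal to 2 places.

27.18

Starting from 2 distinct types, each trial gives a new one with probability (10−i)/10 when i types are held, so the wait for the next new type is 10/(10−i).
E = 10/8 + 10/7 + 10/6 + 10/5 + 10/4 + 10/3 + 10/2 + 10/1 = 761/28 ≈ 27.18.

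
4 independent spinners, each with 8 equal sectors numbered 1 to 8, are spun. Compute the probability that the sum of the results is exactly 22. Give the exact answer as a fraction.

123/2048

There are 8^4 = 4096 equally likely outcomes.
The number of ordered 4-tuples from {1,…,8} summing to 22 is 246.
P(sum = 22) = 246/4096 = 123/2048.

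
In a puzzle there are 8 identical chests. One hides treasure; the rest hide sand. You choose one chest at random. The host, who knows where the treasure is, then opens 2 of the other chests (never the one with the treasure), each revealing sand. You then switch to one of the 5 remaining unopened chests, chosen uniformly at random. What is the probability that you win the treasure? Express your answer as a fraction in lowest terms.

7/40

Your original chest holds the treasure with probability 1/8, so the other 7 collectively hold it with probability 7/8.
The host can always find 2 empty chests to open, so the reveals don't change that 7/8; it is now spread over the 5 remaining unopened chests.
P(win by switching) = (7/8) · (1/5) = 7/40.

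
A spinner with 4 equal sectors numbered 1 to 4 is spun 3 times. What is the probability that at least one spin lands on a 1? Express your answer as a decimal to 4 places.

0.5781

P(no spin lands on a 1) = (3/4)^3 ≈ 0.4219.
P(at least one) = 1 − 0.4219 = 0.5781.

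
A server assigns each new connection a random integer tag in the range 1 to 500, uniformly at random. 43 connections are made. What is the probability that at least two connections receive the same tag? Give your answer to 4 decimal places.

It's easier to compute the probability that all 43 are distinct.
P(all distinct) = 500/500 · 499/500 · ··· · 458/500 ≈ 0.1558.
So the probability of at least one match is 1 − 0.1558 = 0.8442.

0.8442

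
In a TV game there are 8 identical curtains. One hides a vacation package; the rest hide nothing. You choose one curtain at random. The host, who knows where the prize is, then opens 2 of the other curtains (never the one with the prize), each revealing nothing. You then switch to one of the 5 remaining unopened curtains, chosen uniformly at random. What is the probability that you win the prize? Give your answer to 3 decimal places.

Your original curtain holds the prize with probability 1/8, so the other 7 collectively hold it with probability 7/8.
The host can always find 2 empty curtains to open, so the reveals don't change that 7/8; it is now spread over the 5 remaining unopened curtains.
P(win by switching) = (7/8) · (1/5) = 7/40 ≈ 0.175.

0.175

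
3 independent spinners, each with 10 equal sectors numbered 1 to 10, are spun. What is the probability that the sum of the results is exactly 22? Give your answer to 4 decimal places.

0.0450

There are 10^3 = 1000 equally likely outcomes.
The number of ordered 3-tuples from {1,…,10} summing to 22 is 45.
P(sum = 22) = 45/1000 = 9/200 ≈ 0.0450.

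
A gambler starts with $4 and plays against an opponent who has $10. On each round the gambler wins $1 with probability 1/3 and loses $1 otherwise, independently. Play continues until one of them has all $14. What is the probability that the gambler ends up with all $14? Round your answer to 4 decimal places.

Let r = q/p = (2/3)/(1/3) = 2. The recurrence P(i) = p·P(i+1) + q·P(i−1) with P(0)=0, P(14)=1 gives P(i) = (1 − r^i)/(1 − r^14).
P(4) = (1 − (2)^4) / (1 − (2)^14) = 5/5461 ≈ 0.0009.

0.0009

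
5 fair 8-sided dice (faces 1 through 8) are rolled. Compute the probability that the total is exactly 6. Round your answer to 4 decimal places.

There are 8^5 = 32768 equally likely outcomes.
The number of ordered 5-tuples from {1,…,8} summing to 6 is 5.
P(sum = 6) = 5/32768 ≈ 0.0002.

0.0002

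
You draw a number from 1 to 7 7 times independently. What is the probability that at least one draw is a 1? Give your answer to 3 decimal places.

P(no draw is a 1) = (6/7)^7 ≈ 0.340.
P(at least one) = 1 − 0.340 = 0.660.

0.660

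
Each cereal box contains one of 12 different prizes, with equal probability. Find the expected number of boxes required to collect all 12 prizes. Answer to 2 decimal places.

37.24

After i distinct types are collected, each trial gives a new one with probability (12−i)/12, so the expected wait for the next new type is 12/(12−i).
E = 12/12 + 12/11 + 12/10 + 12/9 + 12/8 + 12/7 + 12/6 + 12/5 + 12/4 + 12/3 + 12/2 + 12/1 = 86021/2310 ≈ 37.24.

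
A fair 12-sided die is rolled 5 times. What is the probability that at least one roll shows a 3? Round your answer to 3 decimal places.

0.353

P(no roll shows a 3) = (11/12)^5 ≈ 0.647.
P(at least one) = 1 − 0.647 = 0.353.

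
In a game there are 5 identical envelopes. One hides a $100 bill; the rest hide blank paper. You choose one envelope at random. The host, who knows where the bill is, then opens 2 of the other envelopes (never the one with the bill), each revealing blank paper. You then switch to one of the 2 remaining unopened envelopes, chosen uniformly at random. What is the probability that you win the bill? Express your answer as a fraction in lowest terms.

Your original envelope holds the bill with probability 1/5, so the other 4 collectively hold it with probability 4/5.
The host can always find 2 empty envelopes to open, so the reveals don't change that 4/5; it is now spread over the 2 remaining unopened envelopes.
P(win by switching) = (4/5) · (1/2) = 2/5.

2/5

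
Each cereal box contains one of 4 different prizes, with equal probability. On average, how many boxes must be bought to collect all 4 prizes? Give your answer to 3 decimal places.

8.333

After i distinct types are collected, each trial gives a new one with probability (4−i)/4, so the expected wait for the next new type is 4/(4−i).
E = 4/4 + 4/3 + 4/2 + 4/1 = 25/3 ≈ 8.333.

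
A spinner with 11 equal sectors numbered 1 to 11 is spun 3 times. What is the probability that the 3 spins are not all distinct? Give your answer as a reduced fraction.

31/121

P(all 3 different) = 11/11 · 10/11 · ··· · 9/11 = 90/121.
P(at least two equal) = 1 − 90/121 = 31/121.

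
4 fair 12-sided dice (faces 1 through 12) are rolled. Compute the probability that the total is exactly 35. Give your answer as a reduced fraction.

17/648

There are 12^4 = 20736 equally likely outcomes.
The number of ordered 4-tuples from {1,…,12} summing to 35 is 544.
P(sum = 35) = 544/20736 = 17/648.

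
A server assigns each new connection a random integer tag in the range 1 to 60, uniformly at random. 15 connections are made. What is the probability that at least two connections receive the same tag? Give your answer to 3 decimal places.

It's easier to compute the probability that all 15 are distinct.
P(all distinct) = 60/60 · 59/60 · ··· · 46/60 ≈ 0.148.
So the probability of at least one match is 1 − 0.148 = 0.852.

0.852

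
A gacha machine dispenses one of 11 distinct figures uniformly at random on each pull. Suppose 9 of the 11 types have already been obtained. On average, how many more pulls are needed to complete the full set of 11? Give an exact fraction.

33/2

Starting from 9 distinct types, each trial gives a new one with probability (11−i)/11 when i types are held, so the wait for the next new type is 11/(11−i).
E = 11/2 + 11/1 = 33/2.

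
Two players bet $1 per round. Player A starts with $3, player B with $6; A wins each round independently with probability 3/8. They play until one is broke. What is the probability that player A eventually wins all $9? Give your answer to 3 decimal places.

0.037

Let r = q/p = (5/8)/(3/8) = 5/3. The recurrence P(i) = p·P(i+1) + q·P(i−1) with P(0)=0, P(9)=1 gives P(i) = (1 − r^i)/(1 − r^9).
P(3) = (1 − (5/3)^3) / (1 − (5/3)^9) = 729/19729 ≈ 0.037.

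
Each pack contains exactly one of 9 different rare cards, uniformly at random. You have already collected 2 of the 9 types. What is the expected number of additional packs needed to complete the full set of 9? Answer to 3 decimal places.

23.336

Starting from 2 distinct types, each trial gives a new one with probability (9−i)/9 when i types are held, so the wait for the next new type is 9/(9−i).
E = 9/7 + 9/6 + 9/5 + 9/4 + 9/3 + 9/2 + 9/1 = 3267/140 ≈ 23.336.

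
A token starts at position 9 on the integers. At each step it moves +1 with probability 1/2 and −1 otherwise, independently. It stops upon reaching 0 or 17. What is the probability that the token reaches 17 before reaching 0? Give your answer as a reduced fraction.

With a fair step, P(i) = ½P(i−1) + ½P(i+1) with P(0)=0, P(17)=1 has the linear solution P(i) = i/17.
P(9) = 9/17.

9/17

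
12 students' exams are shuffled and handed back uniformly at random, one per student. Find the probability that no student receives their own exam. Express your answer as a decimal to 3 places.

This is the derangement probability: permutations of 12 with no fixed point.
D(12) = 12! · (1 − 1/1! + 1/2! − ··· + (−1)^12/12!) = 176214841.
P = 176214841/479001600 = 16019531/43545600 ≈ 0.368.

0.368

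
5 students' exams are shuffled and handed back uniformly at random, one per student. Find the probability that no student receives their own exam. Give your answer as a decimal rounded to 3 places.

This is the derangement probability: permutations of 5 with no fixed point.
D(5) = 5! · (1 − 1/1! + 1/2! − ··· + (−1)^5/5!) = 44.
P = 44/120 = 11/30 ≈ 0.367.

0.367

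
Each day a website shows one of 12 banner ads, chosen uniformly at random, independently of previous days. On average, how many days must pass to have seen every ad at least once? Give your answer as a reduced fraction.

86021/2310

After i distinct types are collected, each trial gives a new one with probability (12−i)/12, so the expected wait for the next new type is 12/(12−i).
E = 12/12 + 12/11 + 12/10 + 12/9 + 12/8 + 12/7 + 12/6 + 12/5 + 12/4 + 12/3 + 12/2 + 12/1 = 86021/2310.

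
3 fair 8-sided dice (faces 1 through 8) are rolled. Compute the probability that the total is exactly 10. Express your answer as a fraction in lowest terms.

There are 8^3 = 512 equally likely outcomes.
The number of ordered 3-tuples from {1,…,8} summing to 10 is 36.
P(sum = 10) = 36/512 = 9/128.

9/128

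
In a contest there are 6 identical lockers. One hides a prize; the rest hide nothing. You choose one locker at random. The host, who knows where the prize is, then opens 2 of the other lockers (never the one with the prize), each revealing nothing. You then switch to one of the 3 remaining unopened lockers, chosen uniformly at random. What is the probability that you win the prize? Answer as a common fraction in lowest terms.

5/18

Your original locker holds the prize with probability 1/6, so the other 5 collectively hold it with probability 5/6.
The host can always find 2 empty lockers to open, so the reveals don't change that 5/6; it is now spread over the 3 remaining unopened lockers.
P(win by switching) = (5/6) · (1/3) = 5/18.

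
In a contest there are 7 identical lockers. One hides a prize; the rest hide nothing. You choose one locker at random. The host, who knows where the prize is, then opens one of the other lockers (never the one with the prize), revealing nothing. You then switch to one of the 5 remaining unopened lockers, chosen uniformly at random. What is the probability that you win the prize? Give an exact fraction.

Your original locker holds the prize with probability 1/7, so the other 6 collectively hold it with probability 6/7.
The host can always find an empty locker to open, so this doesn't change that 6/7; it is now spread over the 5 remaining unopened lockers.
P(win by switching) = (6/7) · (1/5) = 6/35.

6/35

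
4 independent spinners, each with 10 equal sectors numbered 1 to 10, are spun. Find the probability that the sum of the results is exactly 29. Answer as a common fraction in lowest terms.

87/2500

There are 10^4 = 10000 equally likely outcomes.
The number of ordered 4-tuples from {1,…,10} summing to 29 is 348.
P(sum = 29) = 348/10000 = 87/2500.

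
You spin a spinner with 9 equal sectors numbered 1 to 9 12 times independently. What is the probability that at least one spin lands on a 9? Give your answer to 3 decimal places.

0.757

P(no spin lands on a 9) = (8/9)^12 ≈ 0.243.
P(at least one) = 1 − 0.243 = 0.757.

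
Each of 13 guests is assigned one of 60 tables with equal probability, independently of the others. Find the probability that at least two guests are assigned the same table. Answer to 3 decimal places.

It's easier to compute the probability that all 13 are distinct.
P(all distinct) = 60/60 · 59/60 · ··· · 48/60 ≈ 0.246.
So the probability of at least one match is 1 − 0.246 = 0.754.

0.754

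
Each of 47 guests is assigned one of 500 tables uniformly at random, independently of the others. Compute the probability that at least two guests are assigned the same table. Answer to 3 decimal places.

0.893

It's easier to compute the probability that all 47 are distinct.
P(all distinct) = 500/500 · 499/500 · ··· · 454/500 ≈ 0.107.
So the probability of at least one match is 1 − 0.107 = 0.893.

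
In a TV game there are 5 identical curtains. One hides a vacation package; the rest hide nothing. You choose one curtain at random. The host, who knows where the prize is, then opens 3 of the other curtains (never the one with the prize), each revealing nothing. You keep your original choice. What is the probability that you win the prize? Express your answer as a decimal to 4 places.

The host can always open 3 empty curtains regardless of your choice, so the reveals give no information about your original curtain.
P(win by staying) = 1/5 ≈ 0.2000.

0.2000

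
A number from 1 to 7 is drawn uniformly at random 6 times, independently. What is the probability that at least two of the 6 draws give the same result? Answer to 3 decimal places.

0.957

P(all 6 different) = 7/7 · 6/7 · ··· · 2/7 ≈ 0.043.
P(at least two equal) = 1 − 0.043 = 0.957.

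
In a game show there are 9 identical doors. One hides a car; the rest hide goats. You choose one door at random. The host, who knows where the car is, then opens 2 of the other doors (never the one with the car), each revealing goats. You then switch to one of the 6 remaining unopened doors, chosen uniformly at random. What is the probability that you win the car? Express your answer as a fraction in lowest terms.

Your original door holds the car with probability 1/9, so the other 8 collectively hold it with probability 8/9.
The host can always find 2 empty doors to open, so the reveals don't change that 8/9; it is now spread over the 6 remaining unopened doors.
P(win by switching) = (8/9) · (1/6) = 4/27.

4/27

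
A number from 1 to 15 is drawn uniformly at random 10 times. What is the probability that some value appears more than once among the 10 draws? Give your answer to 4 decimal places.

P(all 10 different) = 15/15 · 14/15 · ··· · 6/15 ≈ 0.0189.
P(at least two equal) = 1 − 0.0189 = 0.9811.

0.9811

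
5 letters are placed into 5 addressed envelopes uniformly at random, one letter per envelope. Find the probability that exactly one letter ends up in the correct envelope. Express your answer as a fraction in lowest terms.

3/8

Choose which one is fixed: C(5,1) = 5 ways.
The remaining 4 must have no fixed point: D(4) = 9.
P = 5·9/120 = 3/8.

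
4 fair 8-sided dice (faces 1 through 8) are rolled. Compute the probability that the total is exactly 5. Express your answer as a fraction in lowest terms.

1/1024

There are 8^4 = 4096 equally likely outcomes.
The number of ordered 4-tuples from {1,…,8} summing to 5 is 4.
P(sum = 5) = 4/4096 = 1/1024.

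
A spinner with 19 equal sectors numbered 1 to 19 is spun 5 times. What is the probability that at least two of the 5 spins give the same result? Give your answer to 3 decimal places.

P(all 5 different) = 19/19 · 18/19 · ··· · 15/19 ≈ 0.564.
P(at least two equal) = 1 − 0.564 = 0.436.

0.436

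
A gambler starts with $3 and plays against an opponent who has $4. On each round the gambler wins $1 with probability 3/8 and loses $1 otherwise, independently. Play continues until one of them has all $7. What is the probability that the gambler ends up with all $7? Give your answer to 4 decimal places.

Let r = q/p = (5/8)/(3/8) = 5/3. The recurrence P(i) = p·P(i+1) + q·P(i−1) with P(0)=0, P(7)=1 gives P(i) = (1 − r^i)/(1 − r^7).
P(3) = (1 − (5/3)^3) / (1 − (5/3)^7) = 3969/37969 ≈ 0.1045.

0.1045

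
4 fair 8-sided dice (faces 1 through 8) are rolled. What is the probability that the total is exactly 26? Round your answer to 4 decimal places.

0.0205

There are 8^4 = 4096 equally likely outcomes.
The number of ordered 4-tuples from {1,…,8} summing to 26 is 84.
P(sum = 26) = 84/4096 = 21/1024 ≈ 0.0205.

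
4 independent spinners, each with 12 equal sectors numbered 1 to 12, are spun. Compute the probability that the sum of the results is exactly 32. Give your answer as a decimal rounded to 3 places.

0.040

There are 12^4 = 20736 equally likely outcomes.
The number of ordered 4-tuples from {1,…,12} summing to 32 is 829.
P(sum = 32) = 829/20736 ≈ 0.040.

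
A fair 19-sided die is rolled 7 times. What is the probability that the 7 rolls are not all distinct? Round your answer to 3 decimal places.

0.716

P(all 7 different) = 19/19 · 18/19 · ··· · 13/19 ≈ 0.284.
P(at least two equal) = 1 − 0.284 = 0.716.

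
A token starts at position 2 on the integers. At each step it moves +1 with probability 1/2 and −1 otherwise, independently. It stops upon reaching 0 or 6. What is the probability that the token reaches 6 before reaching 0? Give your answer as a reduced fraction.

1/3

With a fair step, P(i) = ½P(i−1) + ½P(i+1) with P(0)=0, P(6)=1 has the linear solution P(i) = i/6.
P(2) = 2/6 = 1/3.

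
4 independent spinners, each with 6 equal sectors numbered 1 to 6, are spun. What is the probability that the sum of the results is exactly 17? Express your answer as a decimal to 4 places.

There are 6^4 = 1296 equally likely outcomes.
The number of ordered 4-tuples from {1,…,6} summing to 17 is 104.
P(sum = 17) = 104/1296 = 13/162 ≈ 0.0802.

0.0802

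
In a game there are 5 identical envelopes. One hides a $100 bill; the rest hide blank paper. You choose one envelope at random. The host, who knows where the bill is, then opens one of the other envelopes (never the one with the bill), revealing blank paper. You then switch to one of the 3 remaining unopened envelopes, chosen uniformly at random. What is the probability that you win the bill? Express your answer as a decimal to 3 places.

0.267

Your original envelope holds the bill with probability 1/5, so the other 4 collectively hold it with probability 4/5.
The host can always find an empty envelope to open, so this doesn't change that 4/5; it is now spread over the 3 remaining unopened envelopes.
P(win by switching) = (4/5) · (1/3) = 4/15 ≈ 0.267.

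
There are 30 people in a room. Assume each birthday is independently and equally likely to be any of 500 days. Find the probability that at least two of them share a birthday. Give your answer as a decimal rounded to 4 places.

It's easier to compute the probability that all 30 are distinct.
P(all distinct) = 500/500 · 499/500 · ··· · 471/500 ≈ 0.4116.
So the probability of at least one match is 1 − 0.4116 = 0.5884.

0.5884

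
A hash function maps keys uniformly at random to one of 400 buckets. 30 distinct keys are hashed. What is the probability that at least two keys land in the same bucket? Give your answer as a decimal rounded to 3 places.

0.672

It's easier to compute the probability that all 30 are distinct.
P(all distinct) = 400/400 · 399/400 · ··· · 371/400 ≈ 0.328.
So the probability of at least one match is 1 − 0.328 = 0.672.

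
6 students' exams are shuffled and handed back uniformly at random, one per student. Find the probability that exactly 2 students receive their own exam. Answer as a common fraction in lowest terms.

Choose which 2 of the 6 are fixed: C(6,2) = 15 ways.
The remaining 4 must have no fixed point: D(4) = 9.
P = 15·9/720 = 3/16.

3/16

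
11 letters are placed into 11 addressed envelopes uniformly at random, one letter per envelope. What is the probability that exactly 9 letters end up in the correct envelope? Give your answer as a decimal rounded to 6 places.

Choose which 9 of the 11 are fixed: C(11,9) = 55 ways.
The remaining 2 must have no fixed point: D(2) = 1.
P = 55·1/39916800 = 1/725760 ≈ 0.000001.

0.000001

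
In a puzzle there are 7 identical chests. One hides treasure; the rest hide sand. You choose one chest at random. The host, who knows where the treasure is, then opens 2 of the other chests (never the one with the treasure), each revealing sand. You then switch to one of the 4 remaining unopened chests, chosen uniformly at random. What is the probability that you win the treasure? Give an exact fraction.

3/14

Your original chest holds the treasure with probability 1/7, so the other 6 collectively hold it with probability 6/7.
The host can always find 2 empty chests to open, so the reveals don't change that 6/7; it is now spread over the 4 remaining unopened chests.
P(win by switching) = (6/7) · (1/4) = 3/14.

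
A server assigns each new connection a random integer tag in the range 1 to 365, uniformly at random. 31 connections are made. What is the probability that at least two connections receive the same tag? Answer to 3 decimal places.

It's easier to compute the probability that all 31 are distinct.
P(all distinct) = 365/365 · 364/365 · ··· · 335/365 ≈ 0.270.
So the probability of at least one match is 1 − 0.270 = 0.730.

0.730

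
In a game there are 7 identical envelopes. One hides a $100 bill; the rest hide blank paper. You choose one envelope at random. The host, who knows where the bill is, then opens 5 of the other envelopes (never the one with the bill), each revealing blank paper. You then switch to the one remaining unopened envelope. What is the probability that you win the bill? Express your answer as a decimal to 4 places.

Your original envelope holds the bill with probability 1/7, so the other 6 collectively hold it with probability 6/7.
The host can always find 5 empty envelopes to open, so the reveals don't change that 6/7; it is now spread over the 1 remaining unopened envelope.
P(win by switching) = (6/7) · (1/1) = 6/7 ≈ 0.8571.

0.8571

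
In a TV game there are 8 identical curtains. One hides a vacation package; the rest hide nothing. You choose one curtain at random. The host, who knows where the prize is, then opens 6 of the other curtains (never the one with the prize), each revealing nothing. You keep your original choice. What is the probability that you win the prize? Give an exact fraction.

1/8

The host can always open 6 empty curtains regardless of your choice, so the reveals give no information about your original curtain.
P(win by staying) = 1/8.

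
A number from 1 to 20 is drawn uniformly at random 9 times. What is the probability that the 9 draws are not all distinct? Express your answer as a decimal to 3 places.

P(all 9 different) = 20/20 · 19/20 · ··· · 12/20 ≈ 0.119.
P(at least two equal) = 1 − 0.119 = 0.881.

0.881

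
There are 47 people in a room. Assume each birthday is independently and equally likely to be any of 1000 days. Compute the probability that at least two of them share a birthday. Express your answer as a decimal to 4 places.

0.6665

It's easier to compute the probability that all 47 are distinct.
P(all distinct) = 1000/1000 · 999/1000 · ··· · 954/1000 ≈ 0.3335.
So the probability of at least one match is 1 − 0.3335 = 0.6665.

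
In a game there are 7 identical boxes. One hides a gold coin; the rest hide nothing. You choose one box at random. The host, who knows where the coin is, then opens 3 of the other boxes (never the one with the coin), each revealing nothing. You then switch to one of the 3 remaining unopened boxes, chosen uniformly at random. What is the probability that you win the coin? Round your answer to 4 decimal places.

Your original box holds the coin with probability 1/7, so the other 6 collectively hold it with probability 6/7.
The host can always find 3 empty boxes to open, so the reveals don't change that 6/7; it is now spread over the 3 remaining unopened boxes.
P(win by switching) = (6/7) · (1/3) = 2/7 ≈ 0.2857.

0.2857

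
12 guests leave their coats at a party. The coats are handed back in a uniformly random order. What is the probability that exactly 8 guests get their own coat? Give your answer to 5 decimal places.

0.00001

Choose which 8 of the 12 are fixed: C(12,8) = 495 ways.
The remaining 4 must have no fixed point: D(4) = 9.
P = 495·9/479001600 = 1/107520 ≈ 0.00001.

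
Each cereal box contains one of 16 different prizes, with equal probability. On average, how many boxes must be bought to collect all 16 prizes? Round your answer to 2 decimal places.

54.09

After i distinct types are collected, each trial gives a new one with probability (16−i)/16, so the expected wait for the next new type is 16/(16−i).
E = 16/16 + 16/15 + 16/14 + 16/13 + 16/12 + 16/11 + 16/10 + 16/9 + 16/8 + 16/7 + 16/6 + 16/5 + 16/4 + 16/3 + 16/2 + 16/1 = 2436559/45045 ≈ 54.09.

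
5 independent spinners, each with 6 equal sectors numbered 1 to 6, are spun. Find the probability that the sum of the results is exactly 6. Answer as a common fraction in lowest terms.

5/7776

There are 6^5 = 7776 equally likely outcomes.
The number of ordered 5-tuples from {1,…,6} summing to 6 is 5.
P(sum = 6) = 5/7776.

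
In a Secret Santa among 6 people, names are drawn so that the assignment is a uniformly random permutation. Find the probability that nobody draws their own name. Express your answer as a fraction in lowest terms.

This is the derangement probability: permutations of 6 with no fixed point.
D(6) = 6! · (1 − 1/1! + 1/2! − ··· + (−1)^6/6!) = 265.
P = 265/720 = 53/144.

53/144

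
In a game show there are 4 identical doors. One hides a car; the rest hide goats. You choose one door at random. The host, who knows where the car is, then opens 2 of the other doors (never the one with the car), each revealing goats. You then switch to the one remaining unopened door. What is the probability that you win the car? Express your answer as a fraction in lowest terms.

Your original door holds the car with probability 1/4, so the other 3 collectively hold it with probability 3/4.
The host can always find 2 empty doors to open, so the reveals don't change that 3/4; it is now spread over the 1 remaining unopened door.
P(win by switching) = (3/4) · (1/1) = 3/4.

3/4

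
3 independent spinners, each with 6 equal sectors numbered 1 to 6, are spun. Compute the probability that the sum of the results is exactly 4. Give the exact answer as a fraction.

1/72

There are 6^3 = 216 equally likely outcomes.
The number of ordered 3-tuples from {1,…,6} summing to 4 is 3.
P(sum = 4) = 3/216 = 1/72.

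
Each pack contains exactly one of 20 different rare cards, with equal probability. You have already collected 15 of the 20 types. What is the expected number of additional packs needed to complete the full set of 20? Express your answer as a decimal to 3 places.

45.667

Starting from 15 distinct types, each trial gives a new one with probability (20−i)/20 when i types are held, so the wait for the next new type is 20/(20−i).
E = 20/5 + 20/4 + 20/3 + 20/2 + 20/1 = 137/3 ≈ 45.667.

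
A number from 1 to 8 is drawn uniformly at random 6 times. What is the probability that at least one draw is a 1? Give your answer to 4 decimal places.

P(no draw is a 1) = (7/8)^6 ≈ 0.4488.
P(at least one) = 1 − 0.4488 = 0.5512.

0.5512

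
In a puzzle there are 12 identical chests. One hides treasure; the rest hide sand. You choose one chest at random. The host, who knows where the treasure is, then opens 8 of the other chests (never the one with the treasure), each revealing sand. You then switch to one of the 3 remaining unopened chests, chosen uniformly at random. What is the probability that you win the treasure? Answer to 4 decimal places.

Your original chest holds the treasure with probability 1/12, so the other 11 collectively hold it with probability 11/12.
The host can always find 8 empty chests to open, so the reveals don't change that 11/12; it is now spread over the 3 remaining unopened chests.
P(win by switching) = (11/12) · (1/3) = 11/36 ≈ 0.3056.

0.3056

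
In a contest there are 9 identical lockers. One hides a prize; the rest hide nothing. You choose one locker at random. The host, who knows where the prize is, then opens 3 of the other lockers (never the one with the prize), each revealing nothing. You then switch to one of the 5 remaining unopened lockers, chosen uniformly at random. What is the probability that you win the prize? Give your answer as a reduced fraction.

Your original locker holds the prize with probability 1/9, so the other 8 collectively hold it with probability 8/9.
The host can always find 3 empty lockers to open, so the reveals don't change that 8/9; it is now spread over the 5 remaining unopened lockers.
P(win by switching) = (8/9) · (1/5) = 8/45.

8/45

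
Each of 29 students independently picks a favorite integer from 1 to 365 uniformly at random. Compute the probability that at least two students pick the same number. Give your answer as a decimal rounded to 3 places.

0.681

It's easier to compute the probability that all 29 are distinct.
P(all distinct) = 365/365 · 364/365 · ··· · 337/365 ≈ 0.319.
So the probability of at least one match is 1 − 0.319 = 0.681.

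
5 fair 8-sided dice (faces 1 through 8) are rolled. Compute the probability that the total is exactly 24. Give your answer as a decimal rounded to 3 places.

There are 8^5 = 32768 equally likely outcomes.
The number of ordered 5-tuples from {1,…,8} summing to 24 is 2380.
P(sum = 24) = 2380/32768 = 595/8192 ≈ 0.073.

0.073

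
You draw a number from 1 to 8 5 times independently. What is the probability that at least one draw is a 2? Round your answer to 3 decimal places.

P(no draw is a 2) = (7/8)^5 ≈ 0.513.
P(at least one) = 1 − 0.513 = 0.487.

0.487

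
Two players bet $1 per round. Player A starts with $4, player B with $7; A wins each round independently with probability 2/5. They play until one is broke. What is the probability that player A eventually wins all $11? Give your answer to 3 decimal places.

Let r = q/p = (3/5)/(2/5) = 3/2. The recurrence P(i) = p·P(i+1) + q·P(i−1) with P(0)=0, P(11)=1 gives P(i) = (1 − r^i)/(1 − r^11).
P(4) = (1 − (3/2)^4) / (1 − (3/2)^11) = 8320/175099 ≈ 0.048.

0.048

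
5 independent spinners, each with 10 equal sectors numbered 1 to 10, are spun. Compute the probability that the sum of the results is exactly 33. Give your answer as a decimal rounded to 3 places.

0.043

There are 10^5 = 100000 equally likely outcomes.
The number of ordered 5-tuples from {1,…,10} summing to 33 is 4335.
P(sum = 33) = 4335/100000 = 867/20000 ≈ 0.043.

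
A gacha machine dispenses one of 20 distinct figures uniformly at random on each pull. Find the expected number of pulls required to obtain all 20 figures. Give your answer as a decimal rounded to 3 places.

After i distinct types are collected, each trial gives a new one with probability (20−i)/20, so the expected wait for the next new type is 20/(20−i).
E = 20/20 + 20/19 + 20/18 + 20/17 + 20/16 + 20/15 + 20/14 + 20/13 + 20/12 + 20/11 + 20/10 + 20/9 + 20/8 + 20/7 + 20/6 + 20/5 + 20/4 + 20/3 + 20/2 + 20/1 = 279175675/3879876 ≈ 71.955.

71.955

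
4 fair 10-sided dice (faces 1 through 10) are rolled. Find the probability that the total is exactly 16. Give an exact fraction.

There are 10^4 = 10000 equally likely outcomes.
The number of ordered 4-tuples from {1,…,10} summing to 16 is 415.
P(sum = 16) = 415/10000 = 83/2000.

83/2000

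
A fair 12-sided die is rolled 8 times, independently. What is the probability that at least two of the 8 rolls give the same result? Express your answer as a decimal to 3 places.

P(all 8 different) = 12/12 · 11/12 · ··· · 5/12 ≈ 0.046.
P(at least two equal) = 1 − 0.046 = 0.954.

0.954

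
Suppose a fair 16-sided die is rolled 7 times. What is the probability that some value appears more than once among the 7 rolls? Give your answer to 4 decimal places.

0.7852

P(all 7 different) = 16/16 · 15/16 · ··· · 10/16 ≈ 0.2148.
P(at least two equal) = 1 − 0.2148 = 0.7852.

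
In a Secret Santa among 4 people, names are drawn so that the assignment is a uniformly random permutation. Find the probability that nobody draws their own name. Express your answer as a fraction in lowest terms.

3/8

This is the derangement probability: permutations of 4 with no fixed point.
D(4) = 4! · (1 − 1/1! + 1/2! − ··· + (−1)^4/4!) = 9.
P = 9/24 = 3/8.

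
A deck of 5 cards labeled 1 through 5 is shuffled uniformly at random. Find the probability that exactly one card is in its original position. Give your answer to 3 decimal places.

Choose which one is fixed: C(5,1) = 5 ways.
The remaining 4 must have no fixed point: D(4) = 9.
P = 5·9/120 = 3/8 ≈ 0.375.

0.375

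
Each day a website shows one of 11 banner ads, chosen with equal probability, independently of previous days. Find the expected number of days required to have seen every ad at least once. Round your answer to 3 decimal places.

After i distinct types are collected, each trial gives a new one with probability (11−i)/11, so the expected wait for the next new type is 11/(11−i).
E = 11/11 + 11/10 + 11/9 + 11/8 + 11/7 + 11/6 + 11/5 + 11/4 + 11/3 + 11/2 + 11/1 = 83711/2520 ≈ 33.219.

33.219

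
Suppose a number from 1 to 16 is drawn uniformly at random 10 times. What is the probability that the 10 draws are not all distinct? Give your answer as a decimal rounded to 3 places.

P(all 10 different) = 16/16 · 15/16 · ··· · 7/16 ≈ 0.026.
P(at least two equal) = 1 − 0.026 = 0.974.

0.974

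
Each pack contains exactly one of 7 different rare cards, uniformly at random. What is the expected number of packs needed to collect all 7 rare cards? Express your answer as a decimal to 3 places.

18.150

After i distinct types are collected, each trial gives a new one with probability (7−i)/7, so the expected wait for the next new type is 7/(7−i).
E = 7/7 + 7/6 + 7/5 + 7/4 + 7/3 + 7/2 + 7/1 = 363/20 ≈ 18.150.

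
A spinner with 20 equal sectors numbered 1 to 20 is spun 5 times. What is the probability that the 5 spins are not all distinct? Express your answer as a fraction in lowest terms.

2093/5000

P(all 5 different) = 20/20 · 19/20 · ··· · 16/20 = 2907/5000.
P(at least two equal) = 1 − 2907/5000 = 2093/5000.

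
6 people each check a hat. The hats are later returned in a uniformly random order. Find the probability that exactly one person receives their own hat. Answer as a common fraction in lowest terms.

11/30

Choose which one is fixed: C(6,1) = 6 ways.
The remaining 5 must have no fixed point: D(5) = 44.
P = 6·44/720 = 11/30.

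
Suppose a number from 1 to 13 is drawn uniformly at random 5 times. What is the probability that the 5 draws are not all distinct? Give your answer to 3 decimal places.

0.584

P(all 5 different) = 13/13 · 12/13 · ··· · 9/13 ≈ 0.416.
P(at least two equal) = 1 − 0.416 = 0.584.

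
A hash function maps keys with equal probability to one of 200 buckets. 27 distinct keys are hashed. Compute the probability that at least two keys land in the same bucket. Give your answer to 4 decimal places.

It's easier to compute the probability that all 27 are distinct.
P(all distinct) = 200/200 · 199/200 · ··· · 174/200 ≈ 0.1591.
So the probability of at least one match is 1 − 0.1591 = 0.8409.

0.8409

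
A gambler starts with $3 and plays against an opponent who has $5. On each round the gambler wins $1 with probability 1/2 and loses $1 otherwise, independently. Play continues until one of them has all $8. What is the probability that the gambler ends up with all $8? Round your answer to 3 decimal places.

0.375

With a fair step, P(i) = ½P(i−1) + ½P(i+1) with P(0)=0, P(8)=1 has the linear solution P(i) = i/8.
P(3) = 3/8 ≈ 0.375.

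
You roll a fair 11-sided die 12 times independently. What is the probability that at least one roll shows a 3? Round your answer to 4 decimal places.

0.6814

P(no roll shows a 3) = (10/11)^12 ≈ 0.3186.
P(at least one) = 1 − 0.3186 = 0.6814.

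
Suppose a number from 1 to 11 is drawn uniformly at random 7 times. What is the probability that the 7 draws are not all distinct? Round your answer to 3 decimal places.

0.915

P(all 7 different) = 11/11 · 10/11 · ··· · 5/11 ≈ 0.085.
P(at least two equal) = 1 − 0.085 = 0.915.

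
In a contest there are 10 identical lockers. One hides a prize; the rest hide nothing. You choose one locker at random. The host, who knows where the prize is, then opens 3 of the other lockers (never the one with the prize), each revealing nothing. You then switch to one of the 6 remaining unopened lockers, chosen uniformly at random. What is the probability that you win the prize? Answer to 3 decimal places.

Your original locker holds the prize with probability 1/10, so the other 9 collectively hold it with probability 9/10.
The host can always find 3 empty lockers to open, so the reveals don't change that 9/10; it is now spread over the 6 remaining unopened lockers.
P(win by switching) = (9/10) · (1/6) = 3/20 ≈ 0.150.

0.150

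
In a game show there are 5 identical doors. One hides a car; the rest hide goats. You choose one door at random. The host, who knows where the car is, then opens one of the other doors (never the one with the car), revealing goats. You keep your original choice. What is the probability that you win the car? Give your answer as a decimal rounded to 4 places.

The host can always open an empty door regardless of your choice, so this gives no information about your original door.
P(win by staying) = 1/5 ≈ 0.2000.

0.2000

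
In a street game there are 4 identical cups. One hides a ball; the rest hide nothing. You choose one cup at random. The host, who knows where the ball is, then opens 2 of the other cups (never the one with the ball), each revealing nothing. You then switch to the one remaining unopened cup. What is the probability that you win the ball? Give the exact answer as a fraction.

3/4

Your original cup holds the ball with probability 1/4, so the other 3 collectively hold it with probability 3/4.
The host can always find 2 empty cups to open, so the reveals don't change that 3/4; it is now spread over the 1 remaining unopened cup.
P(win by switching) = (3/4) · (1/1) = 3/4.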